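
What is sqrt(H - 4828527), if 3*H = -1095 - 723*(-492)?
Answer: 4*I*sqrt(294395) ≈ 2170.3*I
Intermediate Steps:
H = 118207 (H = (-1095 - 723*(-492))/3 = (-1095 + 355716)/3 = (1/3)*354621 = 118207)
sqrt(H - 4828527) = sqrt(118207 - 4828527) = sqrt(-4710320) = 4*I*sqrt(294395)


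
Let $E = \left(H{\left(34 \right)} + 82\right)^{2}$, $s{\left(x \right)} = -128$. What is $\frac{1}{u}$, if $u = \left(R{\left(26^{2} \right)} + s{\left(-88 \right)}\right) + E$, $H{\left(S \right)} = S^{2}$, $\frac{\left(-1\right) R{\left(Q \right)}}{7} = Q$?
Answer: $\frac{1}{1527784} \approx 6.5454 \cdot 10^{-7}$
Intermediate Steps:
$R{\left(Q \right)} = - 7 Q$
$E = 1532644$ ($E = \left(34^{2} + 82\right)^{2} = \left(1156 + 82\right)^{2} = 1238^{2} = 1532644$)
$u = 1527784$ ($u = \left(- 7 \cdot 26^{2} - 128\right) + 1532644 = \left(\left(-7\right) 676 - 128\right) + 1532644 = \left(-4732 - 128\right) + 1532644 = -4860 + 1532644 = 1527784$)
$\frac{1}{u} = \frac{1}{1527784}$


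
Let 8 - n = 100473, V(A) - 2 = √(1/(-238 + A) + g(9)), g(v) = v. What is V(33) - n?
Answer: 100467 + 2*√94505/205 ≈ 1.0047e+5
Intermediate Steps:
V(A) = 2 + √(9 + 1/(-238 + A)) (V(A) = 2 + √(1/(-238 + A) + 9) = 2 + √(9 + 1/(-238 + A)))
n = -100465 (n = 8 - 1*100473 = 8 - 100473 = -100465)
V(33) - n = (2 + √((-2141 + 9*33)/(-238 + 33))) - 1*(-100465) = (2 + √((-2141 + 297)/(-205))) + 100465 = (2 + √(-1/205*(-1844))) + 100465 = (2 + √(1844/205)) + 100465 = (2 + 2*√94505/205) + 100465 = 100467 + 2*√94505/205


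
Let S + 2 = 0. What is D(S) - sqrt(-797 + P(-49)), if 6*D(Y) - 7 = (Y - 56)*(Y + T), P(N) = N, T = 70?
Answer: -3937/6 - 3*I*sqrt(94) ≈ -656.17 - 29.086*I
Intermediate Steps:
S = -2 (S = -2 + 0 = -2)
D(Y) = 7/6 + (-56 + Y)*(70 + Y)/6 (D(Y) = 7/6 + ((Y - 56)*(Y + 70))/6 = 7/6 + ((-56 + Y)*(70 + Y))/6 = 7/6 + (-56 + Y)*(70 + Y)/6)
D(S) - sqrt(-797 + P(-49)) = (-3913/6 + (1/6)*(-2)**2 + (7/3)*(-2)) - sqrt(-797 - 49) = (-3913/6 + (1/6)*4 - 14/3) - sqrt(-846) = (-3913/6 + 2/3 - 14/3) - 3*I*sqrt(94) = -3937/6 - 3*I*sqrt(94)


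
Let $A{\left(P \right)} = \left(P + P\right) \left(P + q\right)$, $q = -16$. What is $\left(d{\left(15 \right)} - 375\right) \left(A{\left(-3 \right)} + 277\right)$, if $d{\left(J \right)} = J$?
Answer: $-140760$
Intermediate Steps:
$A{\left(P \right)} = 2 P \left(-16 + P\right)$ ($A{\left(P \right)} = \left(P + P\right) \left(P - 16\right) = 2 P \left(-16 + P\right)$)
$\left(d{\left(15 \right)} - 375\right) \left(A{\left(-3 \right)} + 277\right) = \left(15 - 375\right) \left(2 \left(-3\right) \left(-16 - 3\right) + 277\right) = - 360 \left(2 \left(-3\right) \left(-19\right) + 277\right) = - 360 \left(114 + 277\right) = \left(-360\right) 391 = -140760$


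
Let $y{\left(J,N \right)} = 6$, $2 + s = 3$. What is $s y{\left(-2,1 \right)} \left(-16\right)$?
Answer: $-96$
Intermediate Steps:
$s = 1$ ($s = -2 + 3 = 1$)
$s y{\left(-2,1 \right)} \left(-16\right) = 1 \cdot 6 \left(-16\right) = 6 \left(-16\right) = -96$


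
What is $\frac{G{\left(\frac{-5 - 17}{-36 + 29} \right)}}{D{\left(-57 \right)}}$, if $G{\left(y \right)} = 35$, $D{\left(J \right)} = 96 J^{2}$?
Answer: $\frac{35}{311904} \approx 0.00011221$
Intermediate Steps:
$\frac{G{\left(\frac{-5 - 17}{-36 + 29} \right)}}{D{\left(-57 \right)}} = \frac{35}{96 \left(-57\right)^{2}} = \frac{35}{96 \cdot 3249} = \frac{35}{311904}$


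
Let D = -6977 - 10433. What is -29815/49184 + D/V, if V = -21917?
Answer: 202838085/1077965728 ≈ 0.18817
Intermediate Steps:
D = -17410
-29815/49184 + D/V = -29815/49184 - 17410/(-21917) = -29815*1/49184 - 17410*(-1/21917) = -29815/49184 + 17410/21917 = 202838085/1077965728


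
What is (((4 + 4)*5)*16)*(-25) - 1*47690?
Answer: -63690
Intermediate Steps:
(((4 + 4)*5)*16)*(-25) - 1*47690 = ((8*5)*16)*(-25) - 47690 = (40*16)*(-25) - 47690 = 640*(-25) - 47690 = -16000 - 47690 = -63690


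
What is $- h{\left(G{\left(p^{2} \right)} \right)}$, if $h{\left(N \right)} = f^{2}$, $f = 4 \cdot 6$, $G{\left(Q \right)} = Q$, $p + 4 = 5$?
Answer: $-576$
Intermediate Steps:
$p = 1$ ($p = -4 + 5 = 1$)
$f = 24$
$h{\left(N \right)} = 576$ ($h{\left(N \right)} = 24^{2} = 576$)
$- h{\left(G{\left(p^{2} \right)} \right)} = \left(-1\right) 576 = -576$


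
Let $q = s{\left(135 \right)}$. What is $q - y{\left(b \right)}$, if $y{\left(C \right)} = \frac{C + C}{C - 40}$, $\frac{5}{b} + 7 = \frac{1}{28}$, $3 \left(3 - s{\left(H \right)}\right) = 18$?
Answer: $- \frac{1205}{397} \approx -3.0353$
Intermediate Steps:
$s{\left(H \right)} = -3$ ($s{\left(H \right)} = 3 - 6 = -3$)
$q = -3$
$b = - \frac{28}{39}$ ($b = \frac{5}{-7 + \frac{1}{28}} = \frac{5}{- \frac{195}{28}} = 5 \left(- \frac{28}{195}\right) = - \frac{28}{39} \approx -0.71795$)
$y{\left(C \right)} = \frac{2 C}{-40 + C}$
$q - y{\left(b \right)} = -3 - 2 \left(- \frac{28}{39}\right) \frac{1}{-40 - \frac{28}{39}} = -3 - 2 \left(- \frac{28}{39}\right) \frac{1}{- \frac{1588}{39}} = -3 - 2 \left(- \frac{28}{39}\right) \left(- \frac{39}{1588}\right) = -3 - \frac{14}{397} = - \frac{1205}{397}$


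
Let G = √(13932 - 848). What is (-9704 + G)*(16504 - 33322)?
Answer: 163201872 - 33636*√3271 ≈ 1.6128e+8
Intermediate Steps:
G = 2*√3271 (G = √13084 = 2*√3271 ≈ 114.39)
(-9704 + G)*(16504 - 33322) = (-9704 + 2*√3271)*(16504 - 33322) = (-9704 + 2*√3271)*(-16818) = 163201872 - 33636*√3271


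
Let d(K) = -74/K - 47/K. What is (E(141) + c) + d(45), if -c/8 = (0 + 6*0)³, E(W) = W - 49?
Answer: 4019/45 ≈ 89.311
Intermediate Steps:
E(W) = -49 + W
c = 0 (c = -8*(0 + 6*0)³ = -8*(0 + 0)³ = -8*0³ = -8*0 = 0)
d(K) = -121/K
(E(141) + c) + d(45) = ((-49 + 141) + 0) - 121/45 = (92 + 0) - 121*1/45 = 92 - 121/45 = 4019/45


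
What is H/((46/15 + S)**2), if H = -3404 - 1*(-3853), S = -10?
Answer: 101025/10816 ≈ 9.3403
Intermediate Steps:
H = 449 (H = -3404 + 3853 = 449)
H/((46/15 + S)**2) = 449/((46/15 - 10)**2) = 449/((-104/15)**2) = 449/(10816/225) = 449*(225/10816) = 101025/10816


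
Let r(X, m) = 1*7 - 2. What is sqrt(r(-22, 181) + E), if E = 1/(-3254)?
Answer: sqrt(52939326)/3254 ≈ 2.2360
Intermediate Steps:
r(X, m) = 5 (r(X, m) = 7 - 2 = 5)
E = -1/3254 ≈ -0.00030731
sqrt(r(-22, 181) + E) = sqrt(5 - 1/3254) = sqrt(16269/3254) = sqrt(52939326)/3254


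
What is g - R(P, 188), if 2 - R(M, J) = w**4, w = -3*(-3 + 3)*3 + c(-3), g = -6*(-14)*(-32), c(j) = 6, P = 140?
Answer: -1394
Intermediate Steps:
g = -2688 (g = 84*(-32) = -2688)
w = 6 (w = -3*(-3 + 3)*3 + 6 = -3*0*3 + 6 = 0*3 + 6 = 0 + 6 = 6)
R(M, J) = -1294 (R(M, J) = 2 - 1*6**4 = 2 - 1*1296 = 2 - 1296 = -1294)
g - R(P, 188) = -2688 - 1*(-1294) = -2688 + 1294 = -1394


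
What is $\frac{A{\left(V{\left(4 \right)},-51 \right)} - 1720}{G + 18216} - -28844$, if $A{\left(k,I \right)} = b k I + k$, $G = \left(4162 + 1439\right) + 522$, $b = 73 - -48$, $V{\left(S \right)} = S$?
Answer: $\frac{234002572}{8113} \approx 28843.0$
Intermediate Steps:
$b = 121$ ($b = 73 + 48 = 121$)
$G = 6123$ ($G = 5601 + 522 = 6123$)
$A{\left(k,I \right)} = k + 121 I k$ ($A{\left(k,I \right)} = 121 k I + k = 121 I k + k = k + 121 I k$)
$\frac{A{\left(V{\left(4 \right)},-51 \right)} - 1720}{G + 18216} - -28844 = \frac{4 \left(1 + 121 \left(-51\right)\right) - 1720}{6123 + 18216} - -28844 = \frac{4 \left(1 - 6171\right) - 1720}{24339} + 28844 = \left(4 \left(-6170\right) - 1720\right) \frac{1}{24339} + 28844 = \left(-24680 - 1720\right) \frac{1}{24339} + 28844 = \left(-26400\right) \frac{1}{24339} + 28844 = - \frac{8800}{8113} + 28844 = \frac{234002572}{8113}$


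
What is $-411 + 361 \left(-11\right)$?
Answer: $-4382$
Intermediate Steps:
$-411 + 361 \left(-11\right) = -411 - 3971 = -4382$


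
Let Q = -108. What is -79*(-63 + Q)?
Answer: 13509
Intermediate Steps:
-79*(-63 + Q) = -79*(-63 - 108) = -79*(-171) = 13509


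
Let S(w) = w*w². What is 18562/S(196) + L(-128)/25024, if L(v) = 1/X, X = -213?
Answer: 1545781397/627082346688 ≈ 0.0024650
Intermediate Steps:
L(v) = -1/213 (L(v) = 1/(-213) = -1/213)
S(w) = w³
18562/S(196) + L(-128)/25024 = 18562/(196³) - 1/213/25024 = 18562/7529536 - 1/213*1/25024 = 18562*(1/7529536) - 1/5330112 = 9281/3764768 - 1/5330112 = 1545781397/627082346688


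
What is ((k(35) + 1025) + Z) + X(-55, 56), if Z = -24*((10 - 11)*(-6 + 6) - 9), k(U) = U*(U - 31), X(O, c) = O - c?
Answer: 1270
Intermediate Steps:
k(U) = U*(-31 + U)
Z = 216 (Z = -24*(-1*0 - 9) = -24*(0 - 9) = -24*(-9) = 216)
((k(35) + 1025) + Z) + X(-55, 56) = ((35*(-31 + 35) + 1025) + 216) + (-55 - 1*56) = ((35*4 + 1025) + 216) + (-55 - 56) = ((140 + 1025) + 216) - 111 = (1165 + 216) - 111 = 1381 - 111 = 1270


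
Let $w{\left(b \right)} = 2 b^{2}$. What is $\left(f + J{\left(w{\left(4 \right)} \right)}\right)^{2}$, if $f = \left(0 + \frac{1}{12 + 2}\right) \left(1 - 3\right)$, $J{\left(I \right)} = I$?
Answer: $\frac{49729}{49} \approx 1014.9$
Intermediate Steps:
$f = - \frac{1}{7}$ ($f = \left(0 + \frac{1}{14}\right) \left(1 - 3\right) = \left(0 + \frac{1}{14}\right) \left(-2\right) = \frac{1}{14} \left(-2\right) = - \frac{1}{7} \approx -0.14286$)
$\left(f + J{\left(w{\left(4 \right)} \right)}\right)^{2} = \left(- \frac{1}{7} + 2 \cdot 4^{2}\right)^{2} = \left(- \frac{1}{7} + 2 \cdot 16\right)^{2} = \left(- \frac{1}{7} + 32\right)^{2} = \left(\frac{223}{7}\right)^{2} = \frac{49729}{49}$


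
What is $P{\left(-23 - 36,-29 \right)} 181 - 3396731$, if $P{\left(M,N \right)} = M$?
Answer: $-3407410$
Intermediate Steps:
$P{\left(-23 - 36,-29 \right)} 181 - 3396731 = \left(-23 - 36\right) 181 - 3396731 = \left(-59\right) 181 - 3396731 = -10679 - 3396731 = -3407410$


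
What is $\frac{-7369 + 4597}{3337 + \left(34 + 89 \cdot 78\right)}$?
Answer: $- \frac{2772}{10313} \approx -0.26879$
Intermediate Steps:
$\frac{-7369 + 4597}{3337 + \left(34 + 89 \cdot 78\right)} = - \frac{2772}{3337 + \left(34 + 6942\right)} = - \frac{2772}{3337 + 6976} = - \frac{2772}{10313}$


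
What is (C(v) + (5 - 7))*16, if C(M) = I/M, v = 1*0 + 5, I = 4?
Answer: -96/5 ≈ -19.200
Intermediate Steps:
v = 5 (v = 0 + 5 = 5)
C(M) = 4/M
(C(v) + (5 - 7))*16 = (4/5 + (5 - 7))*16 = (4*(1/5) - 2)*16 = (4/5 - 2)*16 = -6/5*16 = -96/5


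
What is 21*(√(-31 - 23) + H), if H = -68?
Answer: -1428 + 63*I*√6 ≈ -1428.0 + 154.32*I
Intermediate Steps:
21*(√(-31 - 23) + H) = 21*(√(-31 - 23) - 68) = 21*(√(-54) - 68) = 21*(3*I*√6 - 68) = 21*(-68 + 3*I*√6) = -1428 + 63*I*√6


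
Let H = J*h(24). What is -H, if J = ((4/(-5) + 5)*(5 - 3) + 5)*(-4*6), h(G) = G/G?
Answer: 1608/5 ≈ 321.60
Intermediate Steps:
h(G) = 1
J = -1608/5 (J = ((4*(-1/5) + 5)*2 + 5)*(-24) = ((-4/5 + 5)*2 + 5)*(-24) = ((21/5)*2 + 5)*(-24) = (42/5 + 5)*(-24) = (67/5)*(-24) = -1608/5 ≈ -321.60)
H = -1608/5 (H = -1608/5*1 = -1608/5 ≈ -321.60)
-H = -1*(-1608/5) = 1608/5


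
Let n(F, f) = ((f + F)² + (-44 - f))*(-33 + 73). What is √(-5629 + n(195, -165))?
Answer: 11*√291 ≈ 187.65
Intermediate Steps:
n(F, f) = -1760 - 40*f + 40*(F + f)² (n(F, f) = ((F + f)² + (-44 - f))*40 = (-44 + (F + f)² - f)*40 = -1760 - 40*f + 40*(F + f)²)
√(-5629 + n(195, -165)) = √(-5629 + (-1760 - 40*(-165) + 40*(195 - 165)²)) = √(-5629 + (-1760 + 6600 + 40*30²)) = √(-5629 + (-1760 + 6600 + 40*900)) = √(-5629 + (-1760 + 6600 + 36000)) = √(-5629 + 40840) = √35211 = 11*√291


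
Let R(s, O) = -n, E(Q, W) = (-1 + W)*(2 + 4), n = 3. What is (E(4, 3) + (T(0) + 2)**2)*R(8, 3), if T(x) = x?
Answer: -48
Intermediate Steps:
E(Q, W) = -6 + 6*W (E(Q, W) = (-1 + W)*6 = -6 + 6*W)
R(s, O) = -3 (R(s, O) = -1*3 = -3)
(E(4, 3) + (T(0) + 2)**2)*R(8, 3) = ((-6 + 6*3) + (0 + 2)**2)*(-3) = ((-6 + 18) + 2**2)*(-3) = (12 + 4)*(-3) = 16*(-3) = -48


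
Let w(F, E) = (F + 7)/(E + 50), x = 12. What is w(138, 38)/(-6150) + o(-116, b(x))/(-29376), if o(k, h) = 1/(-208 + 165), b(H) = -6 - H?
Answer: -760909/2848443840 ≈ -0.00026713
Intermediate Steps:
w(F, E) = (7 + F)/(50 + E)
o(k, h) = -1/43 (o(k, h) = 1/(-43) = -1/43)
w(138, 38)/(-6150) + o(-116, b(x))/(-29376) = ((7 + 138)/(50 + 38))/(-6150) - 1/43/(-29376) = (145/88)*(-1/6150) - 1/43*(-1/29376) = ((1/88)*145)*(-1/6150) + 1/1263168 = (145/88)*(-1/6150) + 1/1263168 = -29/108240 + 1/1263168 = -760909/2848443840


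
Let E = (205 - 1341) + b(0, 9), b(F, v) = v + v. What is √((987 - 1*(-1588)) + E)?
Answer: √1457 ≈ 38.171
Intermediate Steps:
b(F, v) = 2*v
E = -1118 (E = (205 - 1341) + 2*9 = -1136 + 18 = -1118)
√((987 - 1*(-1588)) + E) = √((987 - 1*(-1588)) - 1118) = √((987 + 1588) - 1118) = √(2575 - 1118) = √1457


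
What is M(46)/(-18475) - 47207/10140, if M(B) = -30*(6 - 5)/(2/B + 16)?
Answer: -476764599/102410620 ≈ -4.6554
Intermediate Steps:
M(B) = -30/(16 + 2/B)
M(46)/(-18475) - 47207/10140 = -15*46/(1 + 8*46)/(-18475) - 47207/10140 = -15*46/(1 + 368)*(-1/18475) - 47207*1/10140 = -15*46/369*(-1/18475) - 47207/10140 = -15*46*1/369*(-1/18475) - 47207/10140 = -230/123*(-1/18475) - 47207/10140 = 46/454485 - 47207/10140 = -476764599/102410620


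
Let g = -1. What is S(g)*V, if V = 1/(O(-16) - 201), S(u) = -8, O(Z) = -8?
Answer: 8/209 ≈ 0.038278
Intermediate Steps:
V = -1/209 (V = 1/(-8 - 201) = 1/(-209) = -1/209 ≈ -0.0047847)
S(g)*V = -8*(-1/209) = 8/209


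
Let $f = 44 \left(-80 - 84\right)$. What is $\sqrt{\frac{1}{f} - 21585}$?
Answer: $\frac{i \sqrt{70246569811}}{1804} \approx 146.92 i$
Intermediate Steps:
$f = -7216$ ($f = 44 \left(-164\right) = -7216$)
$\sqrt{\frac{1}{f} - 21585} = \sqrt{\frac{1}{-7216} - 21585} = \sqrt{- \frac{1}{7216} - 21585} = \sqrt{- \frac{155757361}{7216}} = \frac{i \sqrt{70246569811}}{1804}$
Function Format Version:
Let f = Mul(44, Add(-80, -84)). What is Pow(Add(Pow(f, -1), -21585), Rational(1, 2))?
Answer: Mul(Rational(1, 1804), I, Pow(70246569811, Rational(1, 2))) ≈ Mul(146.92, I)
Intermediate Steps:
f = -7216 (f = Mul(44, -164) = -7216)
Pow(Add(Pow(f, -1), -21585), Rational(1, 2)) = Pow(Add(Pow(-7216, -1), -21585), Rational(1, 2)) = Pow(Add(Rational(-1, 7216), -21585), Rational(1, 2)) = Pow(Rational(-155757361, 7216), Rational(1, 2)) = Mul(Rational(1, 1804), I, Pow(70246569811, Rational(1, 2)))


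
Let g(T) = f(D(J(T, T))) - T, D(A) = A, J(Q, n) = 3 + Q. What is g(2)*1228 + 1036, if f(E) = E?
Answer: 4720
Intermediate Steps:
g(T) = 3 (g(T) = (3 + T) - T = 3)
g(2)*1228 + 1036 = 3*1228 + 1036 = 3684 + 1036 = 4720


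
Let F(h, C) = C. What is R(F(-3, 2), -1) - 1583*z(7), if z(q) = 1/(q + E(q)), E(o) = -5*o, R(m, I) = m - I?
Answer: 1667/28 ≈ 59.536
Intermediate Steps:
z(q) = -1/(4*q) (z(q) = 1/(q - 5*q) = 1/(-4*q) = -1/(4*q))
R(F(-3, 2), -1) - 1583*z(7) = (2 - 1*(-1)) - (-1583)/(4*7) = (2 + 1) - (-1583)/(4*7) = 3 - 1583*(-1/28) = 3 + 1583/28 = 1667/28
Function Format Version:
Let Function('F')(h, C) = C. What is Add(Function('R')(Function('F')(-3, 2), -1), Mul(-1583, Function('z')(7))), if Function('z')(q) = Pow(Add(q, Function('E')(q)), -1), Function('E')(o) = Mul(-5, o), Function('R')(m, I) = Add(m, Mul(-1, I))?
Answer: Rational(1667, 28) ≈ 59.536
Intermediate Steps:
Function('z')(q) = Mul(Rational(-1, 4), Pow(q, -1)) (Function('z')(q) = Pow(Add(q, Mul(-5, q)), -1) = Pow(Mul(-4, q), -1) = Mul(Rational(-1, 4), Pow(q, -1)))
Add(Function('R')(Function('F')(-3, 2), -1), Mul(-1583, Function('z')(7))) = Add(Add(2, Mul(-1, -1)), Mul(-1583, Mul(Rational(-1, 4), Pow(7, -1)))) = Add(Add(2, 1), Mul(-1583, Mul(Rational(-1, 4), Rational(1, 7)))) = Add(3, Mul(-1583, Rational(-1, 28))) = Add(3, Rational(1583, 28)) = Rational(1667, 28)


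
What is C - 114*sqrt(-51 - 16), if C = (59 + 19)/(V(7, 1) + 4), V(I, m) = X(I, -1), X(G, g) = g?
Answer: 26 - 114*I*sqrt(67) ≈ 26.0 - 933.13*I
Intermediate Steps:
V(I, m) = -1
C = 26 (C = (59 + 19)/(-1 + 4) = 78/3 = 78*(1/3) = 26)
C - 114*sqrt(-51 - 16) = 26 - 114*sqrt(-51 - 16) = 26 - 114*I*sqrt(67)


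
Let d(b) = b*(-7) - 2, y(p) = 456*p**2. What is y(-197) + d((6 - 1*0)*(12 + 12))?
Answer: 17695894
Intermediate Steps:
d(b) = -2 - 7*b (d(b) = -7*b - 2 = -2 - 7*b)
y(-197) + d((6 - 1*0)*(12 + 12)) = 456*(-197)**2 + (-2 - 7*(6 - 1*0)*(12 + 12)) = 456*38809 + (-2 - 7*(6 + 0)*24) = 17696904 + (-2 - 42*24) = 17696904 + (-2 - 7*144) = 17696904 + (-2 - 1008) = 17696904 - 1010 = 17695894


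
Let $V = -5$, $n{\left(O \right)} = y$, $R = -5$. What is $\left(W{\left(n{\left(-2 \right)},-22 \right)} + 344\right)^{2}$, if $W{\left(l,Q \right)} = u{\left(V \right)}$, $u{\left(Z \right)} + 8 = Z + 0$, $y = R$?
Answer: $109561$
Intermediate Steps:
$y = -5$
$n{\left(O \right)} = -5$
$u{\left(Z \right)} = -8 + Z$ ($u{\left(Z \right)} = -8 + \left(Z + 0\right) = -8 + Z$)
$W{\left(l,Q \right)} = -13$ ($W{\left(l,Q \right)} = -8 - 5 = -13$)
$\left(W{\left(n{\left(-2 \right)},-22 \right)} + 344\right)^{2} = \left(-13 + 344\right)^{2} = 331^{2} = 109561$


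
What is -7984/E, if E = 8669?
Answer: -7984/8669 ≈ -0.92098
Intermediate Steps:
-7984/E = -7984/8669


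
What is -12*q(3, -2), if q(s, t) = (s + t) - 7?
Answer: 72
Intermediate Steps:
q(s, t) = -7 + s + t
-12*q(3, -2) = -12*(-7 + 3 - 2) = -12*(-6) = 72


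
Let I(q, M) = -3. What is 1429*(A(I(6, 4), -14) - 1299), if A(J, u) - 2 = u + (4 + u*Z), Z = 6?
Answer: -1987739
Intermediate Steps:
A(J, u) = 6 + 7*u (A(J, u) = 2 + (u + (4 + u*6)) = 2 + (u + (4 + 6*u)) = 2 + (4 + 7*u) = 6 + 7*u)
1429*(A(I(6, 4), -14) - 1299) = 1429*((6 + 7*(-14)) - 1299) = 1429*((6 - 98) - 1299) = 1429*(-92 - 1299) = 1429*(-1391) = -1987739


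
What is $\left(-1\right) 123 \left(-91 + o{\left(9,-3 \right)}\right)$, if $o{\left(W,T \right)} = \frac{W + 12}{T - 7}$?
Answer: $\frac{114513}{10} \approx 11451.0$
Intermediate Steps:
$o{\left(W,T \right)} = \frac{12 + W}{-7 + T}$
$\left(-1\right) 123 \left(-91 + o{\left(9,-3 \right)}\right) = \left(-1\right) 123 \left(-91 + \frac{12 + 9}{-7 - 3}\right) = - 123 \left(-91 + \frac{1}{-10} \cdot 21\right) = - 123 \left(-91 - \frac{21}{10}\right) = \left(-123\right) \left(- \frac{931}{10}\right) = \frac{114513}{10}$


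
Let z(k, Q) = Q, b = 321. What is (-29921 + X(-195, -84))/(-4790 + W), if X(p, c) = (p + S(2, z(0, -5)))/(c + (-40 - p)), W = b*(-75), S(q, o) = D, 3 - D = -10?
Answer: 2124573/2049415 ≈ 1.0367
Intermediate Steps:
D = 13 (D = 3 - 1*(-10) = 3 + 10 = 13)
S(q, o) = 13
W = -24075 (W = 321*(-75) = -24075)
X(p, c) = (13 + p)/(-40 + c - p) (X(p, c) = (p + 13)/(c + (-40 - p)) = (13 + p)/(-40 + c - p))
(-29921 + X(-195, -84))/(-4790 + W) = (-29921 + (-13 - 1*(-195))/(40 - 195 - 1*(-84)))/(-4790 - 24075) = (-29921 + (-13 + 195)/(40 - 195 + 84))/(-28865) = (-29921 + 182/(-71))*(-1/28865) = (-29921 - 1/71*182)*(-1/28865) = (-29921 - 182/71)*(-1/28865) = -2124573/71*(-1/28865) = 2124573/2049415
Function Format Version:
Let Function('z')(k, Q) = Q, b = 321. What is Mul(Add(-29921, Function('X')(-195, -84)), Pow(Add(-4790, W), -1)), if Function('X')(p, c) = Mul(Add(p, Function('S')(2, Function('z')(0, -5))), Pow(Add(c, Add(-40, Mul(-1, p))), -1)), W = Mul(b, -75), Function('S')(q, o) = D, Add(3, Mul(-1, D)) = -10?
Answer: Rational(2124573, 2049415) ≈ 1.0367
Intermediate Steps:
D = 13 (D = Add(3, Mul(-1, -10)) = Add(3, 10) = 13)
Function('S')(q, o) = 13
W = -24075 (W = Mul(321, -75) = -24075)
Function('X')(p, c) = Mul(Pow(Add(-40, c, Mul(-1, p)), -1), Add(13, p)) (Function('X')(p, c) = Mul(Add(p, 13), Pow(Add(c, Add(-40, Mul(-1, p))), -1)) = Mul(Add(13, p), Pow(Add(-40, c, Mul(-1, p)), -1)) = Mul(Pow(Add(-40, c, Mul(-1, p)), -1), Add(13, p)))
Mul(Add(-29921, Function('X')(-195, -84)), Pow(Add(-4790, W), -1)) = Mul(Add(-29921, Mul(Pow(Add(40, -195, Mul(-1, -84)), -1), Add(-13, Mul(-1, -195)))), Pow(Add(-4790, -24075), -1)) = Mul(Add(-29921, Mul(Pow(Add(40, -195, 84), -1), Add(-13, 195))), Pow(-28865, -1)) = Mul(Add(-29921, Mul(Pow(-71, -1), 182)), Rational(-1, 28865)) = Mul(Add(-29921, Mul(Rational(-1, 71), 182)), Rational(-1, 28865)) = Mul(Add(-29921, Rational(-182, 71)), Rational(-1, 28865)) = Mul(Rational(-2124573, 71), Rational(-1, 28865)) = Rational(2124573, 2049415)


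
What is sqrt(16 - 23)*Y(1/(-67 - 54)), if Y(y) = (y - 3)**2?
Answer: 132496*I*sqrt(7)/14641 ≈ 23.943*I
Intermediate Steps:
Y(y) = (-3 + y)**2
sqrt(16 - 23)*Y(1/(-67 - 54)) = sqrt(16 - 23)*(-3 + 1/(-67 - 54))**2 = sqrt(-7)*(-3 + 1/(-121))**2 = (I*sqrt(7))*(-3 - 1/121)**2 = (I*sqrt(7))*(-364/121)**2 = (I*sqrt(7))*(132496/14641) = 132496*I*sqrt(7)/14641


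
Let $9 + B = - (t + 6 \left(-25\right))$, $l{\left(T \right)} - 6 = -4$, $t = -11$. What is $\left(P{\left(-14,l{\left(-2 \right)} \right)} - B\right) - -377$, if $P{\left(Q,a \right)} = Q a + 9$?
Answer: $206$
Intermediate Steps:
$l{\left(T \right)} = 2$ ($l{\left(T \right)} = 6 - 4 = 2$)
$B = 152$ ($B = -9 - \left(-11 + 6 \left(-25\right)\right) = -9 - \left(-11 - 150\right) = -9 - -161 = -9 + 161 = 152$)
$P{\left(Q,a \right)} = 9 + Q a$
$\left(P{\left(-14,l{\left(-2 \right)} \right)} - B\right) - -377 = \left(\left(9 - 28\right) - 152\right) - -377 = \left(\left(9 - 28\right) - 152\right) + 377 = \left(-19 - 152\right) + 377 = -171 + 377 = 206$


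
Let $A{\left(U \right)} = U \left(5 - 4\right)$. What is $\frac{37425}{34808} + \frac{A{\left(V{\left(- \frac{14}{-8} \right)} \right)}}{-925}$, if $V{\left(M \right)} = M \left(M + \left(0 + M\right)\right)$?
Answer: $\frac{17202463}{16098700} \approx 1.0686$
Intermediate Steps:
$V{\left(M \right)} = 2 M^{2}$ ($V{\left(M \right)} = M \left(M + M\right) = M 2 M = 2 M^{2}$)
$A{\left(U \right)} = U$ ($A{\left(U \right)} = U 1 = U$)
$\frac{37425}{34808} + \frac{A{\left(V{\left(- \frac{14}{-8} \right)} \right)}}{-925} = \frac{37425}{34808} + \frac{2 \left(- \frac{14}{-8}\right)^{2}}{-925} = 37425 \cdot \frac{1}{34808} + 2 \left(\left(-14\right) \left(- \frac{1}{8}\right)\right)^{2} \left(- \frac{1}{925}\right) = \frac{37425}{34808} + 2 \left(\frac{7}{4}\right)^{2} \left(- \frac{1}{925}\right) = \frac{37425}{34808} + 2 \cdot \frac{49}{16} \left(- \frac{1}{925}\right) = \frac{37425}{34808} + \frac{49}{8} \left(- \frac{1}{925}\right) = \frac{37425}{34808} - \frac{49}{7400} = \frac{17202463}{16098700}$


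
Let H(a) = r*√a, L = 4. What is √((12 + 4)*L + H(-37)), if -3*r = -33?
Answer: √(64 + 11*I*√37) ≈ 8.8485 + 3.7809*I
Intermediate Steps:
r = 11 (r = -⅓*(-33) = 11)
H(a) = 11*√a
√((12 + 4)*L + H(-37)) = √((12 + 4)*4 + 11*√(-37)) = √(16*4 + 11*(I*√37)) = √(64 + 11*I*√37)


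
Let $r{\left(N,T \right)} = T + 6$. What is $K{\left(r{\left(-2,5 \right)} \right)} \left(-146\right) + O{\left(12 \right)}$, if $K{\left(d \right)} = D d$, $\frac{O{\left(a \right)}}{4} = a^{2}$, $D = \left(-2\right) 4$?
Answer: $13424$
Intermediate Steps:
$D = -8$
$r{\left(N,T \right)} = 6 + T$
$O{\left(a \right)} = 4 a^{2}$
$K{\left(d \right)} = - 8 d$
$K{\left(r{\left(-2,5 \right)} \right)} \left(-146\right) + O{\left(12 \right)} = - 8 \left(6 + 5\right) \left(-146\right) + 4 \cdot 12^{2} = \left(-8\right) 11 \left(-146\right) + 4 \cdot 144 = \left(-88\right) \left(-146\right) + 576 = 12848 + 576 = 13424$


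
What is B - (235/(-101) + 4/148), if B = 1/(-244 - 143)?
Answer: 3322141/1446219 ≈ 2.2971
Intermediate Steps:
B = -1/387 (B = 1/(-387) = -1/387 ≈ -0.0025840)
B - (235/(-101) + 4/148) = -1/387 - (235/(-101) + 4/148) = -1/387 - (235*(-1/101) + 4*(1/148)) = -1/387 - (-235/101 + 1/37) = -1/387 - 1*(-8594/3737) = -1/387 + 8594/3737 = 3322141/1446219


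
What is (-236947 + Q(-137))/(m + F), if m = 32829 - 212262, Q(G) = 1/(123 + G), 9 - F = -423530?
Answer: -3317259/3417484 ≈ -0.97067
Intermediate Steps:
F = 423539 (F = 9 - 1*(-423530) = 9 + 423530 = 423539)
m = -179433
(-236947 + Q(-137))/(m + F) = (-236947 + 1/(123 - 137))/(-179433 + 423539) = (-236947 + 1/(-14))/244106 = (-236947 - 1/14)*(1/244106) = -3317259/14*1/244106 = -3317259/3417484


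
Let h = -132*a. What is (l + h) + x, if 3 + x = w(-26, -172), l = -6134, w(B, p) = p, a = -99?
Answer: 6759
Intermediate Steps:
x = -175 (x = -3 - 172 = -175)
h = 13068 (h = -132*(-99) = 13068)
(l + h) + x = (-6134 + 13068) - 175 = 6934 - 175 = 6759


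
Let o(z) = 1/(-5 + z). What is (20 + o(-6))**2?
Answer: 47961/121 ≈ 396.37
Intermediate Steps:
(20 + o(-6))**2 = (20 + 1/(-5 - 6))**2 = (20 + 1/(-11))**2 = (20 - 1/11)**2 = (219/11)**2 = 47961/121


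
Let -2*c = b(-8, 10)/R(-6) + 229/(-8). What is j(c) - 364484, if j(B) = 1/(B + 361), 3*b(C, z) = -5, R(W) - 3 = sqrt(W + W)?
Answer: 4*(-3283089606*sqrt(3) + 4928279249*I)/(5*(-10817*I + 7206*sqrt(3))) ≈ -3.6448e+5 - 6.1035e-5*I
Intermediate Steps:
R(W) = 3 + sqrt(2)*sqrt(W) (R(W) = 3 + sqrt(W + W) = 3 + sqrt(2*W) = 3 + sqrt(2)*sqrt(W))
b(C, z) = -5/3 (b(C, z) = (1/3)*(-5) = -5/3)
c = 229/16 + 5/(6*(3 + 2*I*sqrt(3))) (c = -(-5/(3*(3 + sqrt(2)*sqrt(-6))) + 229/(-8))/2 = -(-5/(3*(3 + sqrt(2)*(I*sqrt(6)))) + 229*(-1/8))/2 = -(-5/(3*(3 + 2*I*sqrt(3))) - 229/8)/2 = -(-229/8 - 5/(3*(3 + 2*I*sqrt(3))))/2 = 229/16 + 5/(6*(3 + 2*I*sqrt(3))) ≈ 14.432 - 0.13746*I)
j(B) = 1/(361 + B)
j(c) - 364484 = 1/(361 + (4849/336 - 5*I*sqrt(3)/63)) - 364484 = 1/(126145/336 - 5*I*sqrt(3)/63) - 364484 = -364484 + 1/(126145/336 - 5*I*sqrt(3)/63)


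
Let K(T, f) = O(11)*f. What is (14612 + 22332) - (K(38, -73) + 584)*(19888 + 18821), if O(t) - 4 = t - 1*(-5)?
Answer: 33946028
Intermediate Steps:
O(t) = 9 + t (O(t) = 4 + (t - 1*(-5)) = 4 + (t + 5) = 4 + (5 + t) = 9 + t)
K(T, f) = 20*f (K(T, f) = (9 + 11)*f = 20*f)
(14612 + 22332) - (K(38, -73) + 584)*(19888 + 18821) = (14612 + 22332) - (20*(-73) + 584)*(19888 + 18821) = 36944 - (-1460 + 584)*38709 = 36944 - (-876)*38709 = 36944 - 1*(-33909084) = 36944 + 33909084 = 33946028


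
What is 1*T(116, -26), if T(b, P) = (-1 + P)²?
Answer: 729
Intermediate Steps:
1*T(116, -26) = 1*(-1 - 26)² = 1*(-27)² = 1*729 = 729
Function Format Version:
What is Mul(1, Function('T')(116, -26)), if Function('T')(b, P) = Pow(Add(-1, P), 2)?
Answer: 729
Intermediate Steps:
Mul(1, Function('T')(116, -26)) = Mul(1, Pow(Add(-1, -26), 2)) = Mul(1, Pow(-27, 2)) = Mul(1, 729) = 729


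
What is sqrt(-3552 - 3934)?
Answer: I*sqrt(7486) ≈ 86.522*I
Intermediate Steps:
sqrt(-3552 - 3934) = sqrt(-7486) = I*sqrt(7486)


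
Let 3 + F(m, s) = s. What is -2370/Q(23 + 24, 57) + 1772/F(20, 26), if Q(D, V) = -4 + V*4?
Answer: 171209/2576 ≈ 66.463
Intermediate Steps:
F(m, s) = -3 + s
Q(D, V) = -4 + 4*V
-2370/Q(23 + 24, 57) + 1772/F(20, 26) = -2370/(-4 + 4*57) + 1772/(-3 + 26) = -2370/(-4 + 228) + 1772/23 = -2370/224 + 1772*(1/23) = -2370*1/224 + 1772/23 = -1185/112 + 1772/23 = 171209/2576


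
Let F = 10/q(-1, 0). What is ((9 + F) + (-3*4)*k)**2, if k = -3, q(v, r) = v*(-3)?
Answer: 21025/9 ≈ 2336.1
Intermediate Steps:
q(v, r) = -3*v
F = 10/3 (F = 10/((-3*(-1))) = 10/3 ≈ 3.3333)
((9 + F) + (-3*4)*k)**2 = ((9 + 10/3) - 3*4*(-3))**2 = (37/3 - 12*(-3))**2 = (37/3 + 36)**2 = (145/3)**2 = 21025/9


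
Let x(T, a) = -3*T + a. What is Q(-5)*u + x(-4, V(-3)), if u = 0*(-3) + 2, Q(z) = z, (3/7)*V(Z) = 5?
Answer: 41/3 ≈ 13.667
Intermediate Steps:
V(Z) = 35/3 (V(Z) = (7/3)*5 = 35/3)
x(T, a) = a - 3*T
u = 2 (u = 0 + 2 = 2)
Q(-5)*u + x(-4, V(-3)) = -5*2 + (35/3 - 3*(-4)) = -10 + (35/3 + 12) = -10 + 71/3 = 41/3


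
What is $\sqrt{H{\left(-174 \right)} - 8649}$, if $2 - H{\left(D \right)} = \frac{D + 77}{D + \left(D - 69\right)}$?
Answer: $\frac{2 i \sqrt{375914658}}{417} \approx 92.99 i$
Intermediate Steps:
$H{\left(D \right)} = 2 - \frac{77 + D}{-69 + 2 D}$ ($H{\left(D \right)} = 2 - \frac{D + 77}{D + \left(D - 69\right)} = 2 - \frac{77 + D}{D + \left(-69 + D\right)} = 2 - \frac{77 + D}{-69 + 2 D}$)
$\sqrt{H{\left(-174 \right)} - 8649} = \sqrt{\frac{-215 + 3 \left(-174\right)}{-69 + 2 \left(-174\right)} - 8649} = \sqrt{\frac{-215 - 522}{-69 - 348} - 8649} = \sqrt{\frac{1}{-417} \left(-737\right) - 8649} = \sqrt{\left(- \frac{1}{417}\right) \left(-737\right) - 8649} = \sqrt{\frac{737}{417} - 8649} = \sqrt{- \frac{3605896}{417}} = \frac{2 i \sqrt{375914658}}{417}$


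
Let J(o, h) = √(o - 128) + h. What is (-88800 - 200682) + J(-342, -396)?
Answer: -289878 + I*√470 ≈ -2.8988e+5 + 21.679*I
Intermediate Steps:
J(o, h) = h + √(-128 + o) (J(o, h) = √(-128 + o) + h = h + √(-128 + o))
(-88800 - 200682) + J(-342, -396) = (-88800 - 200682) + (-396 + √(-128 - 342)) = -289482 + (-396 + √(-470)) = -289482 + (-396 + I*√470) = -289878 + I*√470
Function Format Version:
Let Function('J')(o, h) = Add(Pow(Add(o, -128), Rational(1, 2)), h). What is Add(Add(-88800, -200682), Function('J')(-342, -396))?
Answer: Add(-289878, Mul(I, Pow(470, Rational(1, 2)))) ≈ Add(-2.8988e+5, Mul(21.679, I))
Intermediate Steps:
Function('J')(o, h) = Add(h, Pow(Add(-128, o), Rational(1, 2))) (Function('J')(o, h) = Add(Pow(Add(-128, o), Rational(1, 2)), h) = Add(h, Pow(Add(-128, o), Rational(1, 2))))
Add(Add(-88800, -200682), Function('J')(-342, -396)) = Add(Add(-88800, -200682), Add(-396, Pow(Add(-128, -342), Rational(1, 2)))) = Add(-289482, Add(-396, Pow(-470, Rational(1, 2)))) = Add(-289482, Add(-396, Mul(I, Pow(470, Rational(1, 2))))) = Add(-289878, Mul(I, Pow(470, Rational(1, 2))))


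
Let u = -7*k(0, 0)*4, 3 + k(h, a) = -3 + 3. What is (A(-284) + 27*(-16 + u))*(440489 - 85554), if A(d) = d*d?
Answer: 29279298020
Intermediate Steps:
A(d) = d²
k(h, a) = -3 (k(h, a) = -3 + (-3 + 3) = -3 + 0 = -3)
u = 84 (u = -7*(-3)*4 = 21*4 = 84)
(A(-284) + 27*(-16 + u))*(440489 - 85554) = ((-284)² + 27*(-16 + 84))*(440489 - 85554) = (80656 + 27*68)*354935 = (80656 + 1836)*354935 = 82492*354935 = 29279298020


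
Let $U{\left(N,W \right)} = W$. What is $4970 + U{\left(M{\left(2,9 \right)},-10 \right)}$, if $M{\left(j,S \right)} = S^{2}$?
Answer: $4960$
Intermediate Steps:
$4970 + U{\left(M{\left(2,9 \right)},-10 \right)} = 4970 - 10 = 4960$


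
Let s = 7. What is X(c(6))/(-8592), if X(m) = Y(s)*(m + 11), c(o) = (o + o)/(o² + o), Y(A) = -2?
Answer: 79/30072 ≈ 0.0026270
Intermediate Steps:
c(o) = 2*o/(o + o²) (c(o) = (2*o)/(o + o²) = 2*o/(o + o²))
X(m) = -22 - 2*m (X(m) = -2*(m + 11) = -2*(11 + m) = -22 - 2*m)
X(c(6))/(-8592) = (-22 - 4/(1 + 6))/(-8592) = (-22 - 4/7)*(-1/8592) = -158/7*(-1/8592) = 79/30072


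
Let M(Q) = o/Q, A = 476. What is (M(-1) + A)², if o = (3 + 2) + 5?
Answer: 217156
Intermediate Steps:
o = 10 (o = 5 + 5 = 10)
M(Q) = 10/Q
(M(-1) + A)² = (10/(-1) + 476)² = (10*(-1) + 476)² = (-10 + 476)² = 466² = 217156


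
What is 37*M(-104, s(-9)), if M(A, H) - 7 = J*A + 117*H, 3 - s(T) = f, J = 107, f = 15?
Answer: -463425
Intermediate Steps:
s(T) = -12 (s(T) = 3 - 1*15 = 3 - 15 = -12)
M(A, H) = 7 + 107*A + 117*H (M(A, H) = 7 + (107*A + 117*H) = 7 + 107*A + 117*H)
37*M(-104, s(-9)) = 37*(7 + 107*(-104) + 117*(-12)) = 37*(7 - 11128 - 1404) = 37*(-12525) = -463425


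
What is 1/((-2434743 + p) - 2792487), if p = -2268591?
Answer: -1/7495821 ≈ -1.3341e-7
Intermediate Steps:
1/((-2434743 + p) - 2792487) = 1/((-2434743 - 2268591) - 2792487) = 1/(-4703334 - 2792487) = 1/(-7495821) = -1/7495821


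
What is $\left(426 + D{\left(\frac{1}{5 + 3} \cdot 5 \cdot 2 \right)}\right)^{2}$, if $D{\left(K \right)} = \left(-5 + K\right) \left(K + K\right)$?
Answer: $\frac{11108889}{64} \approx 1.7358 \cdot 10^{5}$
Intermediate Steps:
$D{\left(K \right)} = 2 K \left(-5 + K\right)$ ($D{\left(K \right)} = \left(-5 + K\right) 2 K = 2 K \left(-5 + K\right)$)
$\left(426 + D{\left(\frac{1}{5 + 3} \cdot 5 \cdot 2 \right)}\right)^{2} = \left(426 + 2 \frac{1}{5 + 3} \cdot 5 \cdot 2 \left(-5 + \frac{1}{5 + 3} \cdot 5 \cdot 2\right)\right)^{2} = \left(426 + 2 \cdot \frac{1}{8} \cdot 5 \cdot 2 \left(-5 + \frac{1}{8} \cdot 5 \cdot 2\right)\right)^{2} = \left(426 + 2 \cdot \frac{5}{8} \cdot 2 \left(-5 + \frac{5}{8} \cdot 2\right)\right)^{2} = \left(426 + 2 \cdot \frac{5}{4} \left(-5 + \frac{5}{4}\right)\right)^{2} = \left(426 + 2 \cdot \frac{5}{4} \left(- \frac{15}{4}\right)\right)^{2} = \left(426 - \frac{75}{8}\right)^{2} = \left(\frac{3333}{8}\right)^{2} = \frac{11108889}{64}$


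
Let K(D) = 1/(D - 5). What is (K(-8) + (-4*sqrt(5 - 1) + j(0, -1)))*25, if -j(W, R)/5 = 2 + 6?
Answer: -15625/13 ≈ -1201.9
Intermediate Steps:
K(D) = 1/(-5 + D)
j(W, R) = -40 (j(W, R) = -5*(2 + 6) = -5*8 = -40)
(K(-8) + (-4*sqrt(5 - 1) + j(0, -1)))*25 = (1/(-5 - 8) + (-4*sqrt(5 - 1) - 40))*25 = (1/(-13) + (-4*sqrt(4) - 40))*25 = (-1/13 + (-4*2 - 40))*25 = (-1/13 + (-8 - 40))*25 = (-1/13 - 48)*25 = -625/13*25 = -15625/13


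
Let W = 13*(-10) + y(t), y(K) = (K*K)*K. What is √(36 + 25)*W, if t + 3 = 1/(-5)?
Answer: -20346*√61/125 ≈ -1271.3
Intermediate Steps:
t = -16/5 (t = -3 + 1/(-5) = -3 - ⅕ = -16/5 ≈ -3.2000)
y(K) = K³ (y(K) = K²*K = K³)
W = -20346/125 (W = 13*(-10) + (-16/5)³ = -130 - 4096/125 = -20346/125 ≈ -162.77)
√(36 + 25)*W = √(36 + 25)*(-20346/125) = √61*(-20346/125) = -20346*√61/125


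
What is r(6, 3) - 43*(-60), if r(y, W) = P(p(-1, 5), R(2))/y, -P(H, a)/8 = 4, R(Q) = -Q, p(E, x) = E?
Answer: 7724/3 ≈ 2574.7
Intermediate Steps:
P(H, a) = -32 (P(H, a) = -8*4 = -32)
r(y, W) = -32/y
r(6, 3) - 43*(-60) = -32/6 - 43*(-60) = -32*⅙ + 2580 = -16/3 + 2580 = 7724/3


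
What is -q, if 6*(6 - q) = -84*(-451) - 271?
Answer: 37577/6 ≈ 6262.8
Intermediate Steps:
q = -37577/6 (q = 6 - (-84*(-451) - 271)/6 = 6 - (37884 - 271)/6 = 6 - ⅙*37613 = 6 - 37613/6 = -37577/6 ≈ -6262.8)
-q = -1*(-37577/6) = 37577/6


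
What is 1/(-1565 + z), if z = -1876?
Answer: -1/3441 ≈ -0.00029061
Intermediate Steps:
1/(-1565 + z) = 1/(-1565 - 1876) = 1/(-3441) = -1/3441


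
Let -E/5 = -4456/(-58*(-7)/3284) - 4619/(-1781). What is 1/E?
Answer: 361543/65150988275 ≈ 5.5493e-6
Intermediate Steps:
E = 65150988275/361543 (E = -5*(-4456/(-58*(-7)/3284) - 4619/(-1781)) = -5*(-4456/(406*(1/3284)) - 4619*(-1/1781)) = -5*(-4456/203/1642 + 4619/1781) = -5*(-4456*1642/203 + 4619/1781) = -5*(-7316752/203 + 4619/1781) = -5*(-13030197655/361543) = 65150988275/361543 ≈ 1.8020e+5)
1/E = 1/(65150988275/361543) = 361543/65150988275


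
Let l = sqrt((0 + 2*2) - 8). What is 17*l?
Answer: 34*I ≈ 34.0*I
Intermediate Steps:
l = 2*I (l = sqrt((0 + 4) - 8) = sqrt(4 - 8) = sqrt(-4) = 2*I ≈ 2.0*I)
17*l = 17*(2*I) = 34*I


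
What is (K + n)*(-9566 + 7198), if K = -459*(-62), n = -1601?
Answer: -63597376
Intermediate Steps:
K = 28458
(K + n)*(-9566 + 7198) = (28458 - 1601)*(-9566 + 7198) = 26857*(-2368) = -63597376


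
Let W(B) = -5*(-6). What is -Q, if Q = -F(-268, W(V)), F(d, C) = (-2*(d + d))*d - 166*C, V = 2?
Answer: -292276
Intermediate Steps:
W(B) = 30
F(d, C) = -166*C - 4*d² (F(d, C) = (-4*d)*d - 166*C = -4*d² - 166*C = -166*C - 4*d²)
Q = 292276 (Q = -(-166*30 - 4*(-268)²) = -(-4980 - 4*71824) = -(-4980 - 287296) = -1*(-292276) = 292276)
-Q = -1*292276 = -292276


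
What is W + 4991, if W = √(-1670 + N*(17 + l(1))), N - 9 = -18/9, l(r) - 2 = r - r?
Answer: 4991 + I*√1537 ≈ 4991.0 + 39.205*I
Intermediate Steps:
l(r) = 2 (l(r) = 2 + (r - r) = 2 + 0 = 2)
N = 7 (N = 9 - 18/9 = 9 - 18*⅑ = 9 - 2 = 7)
W = I*√1537 (W = √(-1670 + 7*(17 + 2)) = √(-1670 + 7*19) = √(-1670 + 133) = √(-1537) = I*√1537 ≈ 39.205*I)
W + 4991 = I*√1537 + 4991 = 4991 + I*√1537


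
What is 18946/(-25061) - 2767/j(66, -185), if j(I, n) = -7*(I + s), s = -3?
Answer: 60988601/11051901 ≈ 5.5184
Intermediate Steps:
j(I, n) = 21 - 7*I (j(I, n) = -7*(I - 3) = -7*(-3 + I) = 21 - 7*I)
18946/(-25061) - 2767/j(66, -185) = 18946/(-25061) - 2767/(21 - 7*66) = 18946*(-1/25061) - 2767/(21 - 462) = -18946/25061 - 2767/(-441) = -18946/25061 - 2767*(-1/441) = -18946/25061 + 2767/441 = 60988601/11051901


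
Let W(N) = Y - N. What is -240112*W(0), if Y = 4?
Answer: -960448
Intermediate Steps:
W(N) = 4 - N
-240112*W(0) = -240112*(4 - 1*0) = -240112*(4 + 0) = -240112*4 = -960448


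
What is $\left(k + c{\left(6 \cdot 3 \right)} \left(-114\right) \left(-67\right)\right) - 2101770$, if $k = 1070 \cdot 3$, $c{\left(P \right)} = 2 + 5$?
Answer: $-2045094$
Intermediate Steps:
$c{\left(P \right)} = 7$
$k = 3210$
$\left(k + c{\left(6 \cdot 3 \right)} \left(-114\right) \left(-67\right)\right) - 2101770 = \left(3210 + 7 \left(-114\right) \left(-67\right)\right) - 2101770 = \left(3210 - -53466\right) - 2101770 = \left(3210 + 53466\right) - 2101770 = 56676 - 2101770 = -2045094$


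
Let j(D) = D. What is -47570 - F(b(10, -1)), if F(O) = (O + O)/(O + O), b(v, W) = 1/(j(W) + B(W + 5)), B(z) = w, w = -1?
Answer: -47571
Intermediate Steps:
B(z) = -1
b(v, W) = 1/(-1 + W) (b(v, W) = 1/(W - 1) = 1/(-1 + W))
F(O) = 1 (F(O) = (2*O)/((2*O)) = (2*O)*(1/(2*O)) = 1)
-47570 - F(b(10, -1)) = -47570 - 1*1 = -47570 - 1 = -47571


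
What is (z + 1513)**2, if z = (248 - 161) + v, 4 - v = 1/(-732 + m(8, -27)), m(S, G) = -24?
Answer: 1470459390625/571536 ≈ 2.5728e+6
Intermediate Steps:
v = 3025/756 (v = 4 - 1/(-732 - 24) = 4 - 1/(-756) = 4 - 1*(-1/756) = 4 + 1/756 = 3025/756 ≈ 4.0013)
z = 68797/756 (z = (248 - 161) + 3025/756 = 87 + 3025/756 = 68797/756 ≈ 91.001)
(z + 1513)**2 = (68797/756 + 1513)**2 = (1212625/756)**2 = 1470459390625/571536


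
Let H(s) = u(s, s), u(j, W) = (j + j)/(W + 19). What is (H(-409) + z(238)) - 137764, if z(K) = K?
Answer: -26817161/195 ≈ -1.3752e+5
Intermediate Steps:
u(j, W) = 2*j/(19 + W) (u(j, W) = (2*j)/(19 + W) = 2*j/(19 + W))
H(s) = 2*s/(19 + s)
(H(-409) + z(238)) - 137764 = (2*(-409)/(19 - 409) + 238) - 137764 = (2*(-409)/(-390) + 238) - 137764 = (2*(-409)*(-1/390) + 238) - 137764 = (409/195 + 238) - 137764 = 46819/195 - 137764 = -26817161/195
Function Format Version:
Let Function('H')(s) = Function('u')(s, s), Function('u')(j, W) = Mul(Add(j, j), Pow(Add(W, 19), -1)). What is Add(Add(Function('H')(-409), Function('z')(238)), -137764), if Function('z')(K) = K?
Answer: Rational(-26817161, 195) ≈ -1.3752e+5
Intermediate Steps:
Function('u')(j, W) = Mul(2, j, Pow(Add(19, W), -1)) (Function('u')(j, W) = Mul(Mul(2, j), Pow(Add(19, W), -1)) = Mul(2, j, Pow(Add(19, W), -1)))
Function('H')(s) = Mul(2, s, Pow(Add(19, s), -1))
Add(Add(Function('H')(-409), Function('z')(238)), -137764) = Add(Add(Mul(2, -409, Pow(Add(19, -409), -1)), 238), -137764) = Add(Add(Mul(2, -409, Pow(-390, -1)), 238), -137764) = Add(Add(Mul(2, -409, Rational(-1, 390)), 238), -137764) = Add(Add(Rational(409, 195), 238), -137764) = Add(Rational(46819, 195), -137764) = Rational(-26817161, 195)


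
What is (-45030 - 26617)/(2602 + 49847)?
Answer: -71647/52449 ≈ -1.3660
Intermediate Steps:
(-45030 - 26617)/(2602 + 49847) = -71647/52449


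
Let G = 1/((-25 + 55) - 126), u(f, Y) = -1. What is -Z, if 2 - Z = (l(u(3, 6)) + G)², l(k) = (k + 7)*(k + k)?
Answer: 1310977/9216 ≈ 142.25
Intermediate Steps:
l(k) = 2*k*(7 + k) (l(k) = (7 + k)*(2*k) = 2*k*(7 + k))
G = -1/96 (G = 1/(30 - 126) = 1/(-96) = -1/96 ≈ -0.010417)
Z = -1310977/9216 (Z = 2 - (2*(-1)*(7 - 1) - 1/96)² = 2 - (2*(-1)*6 - 1/96)² = 2 - (-12 - 1/96)² = 2 - (-1153/96)² = 2 - 1*1329409/9216 = 2 - 1329409/9216 = -1310977/9216 ≈ -142.25)
-Z = -1*(-1310977/9216) = 1310977/9216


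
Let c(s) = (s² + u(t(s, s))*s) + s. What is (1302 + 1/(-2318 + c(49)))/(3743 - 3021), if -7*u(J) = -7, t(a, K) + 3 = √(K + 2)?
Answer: 235663/130682 ≈ 1.8033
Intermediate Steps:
t(a, K) = -3 + √(2 + K) (t(a, K) = -3 + √(K + 2) = -3 + √(2 + K))
u(J) = 1 (u(J) = -⅐*(-7) = 1)
c(s) = s² + 2*s (c(s) = (s² + 1*s) + s = (s² + s) + s = (s + s²) + s = s² + 2*s)
(1302 + 1/(-2318 + c(49)))/(3743 - 3021) = (1302 + 1/(-2318 + 49*(2 + 49)))/(3743 - 3021) = (1302 + 1/(-2318 + 49*51))/722 = (1302 + 1/(-2318 + 2499))*(1/722) = (1302 + 1/181)*(1/722) = (235663/181)*(1/722) = 235663/130682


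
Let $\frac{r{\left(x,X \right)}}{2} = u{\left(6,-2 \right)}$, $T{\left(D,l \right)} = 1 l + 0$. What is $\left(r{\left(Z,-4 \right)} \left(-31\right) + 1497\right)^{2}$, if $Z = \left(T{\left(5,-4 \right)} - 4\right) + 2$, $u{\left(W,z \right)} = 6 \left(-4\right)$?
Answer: $8910225$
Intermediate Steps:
$T{\left(D,l \right)} = l$ ($T{\left(D,l \right)} = l + 0 = l$)
$u{\left(W,z \right)} = -24$
$Z = -6$ ($Z = \left(-4 - 4\right) + 2 = -8 + 2 = -6$)
$r{\left(x,X \right)} = -48$ ($r{\left(x,X \right)} = 2 \left(-24\right) = -48$)
$\left(r{\left(Z,-4 \right)} \left(-31\right) + 1497\right)^{2} = \left(\left(-48\right) \left(-31\right) + 1497\right)^{2} = \left(1488 + 1497\right)^{2} = 2985^{2} = 8910225$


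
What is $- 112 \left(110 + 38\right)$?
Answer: $-16576$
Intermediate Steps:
$- 112 \left(110 + 38\right) = \left(-112\right) 148 = -16576$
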